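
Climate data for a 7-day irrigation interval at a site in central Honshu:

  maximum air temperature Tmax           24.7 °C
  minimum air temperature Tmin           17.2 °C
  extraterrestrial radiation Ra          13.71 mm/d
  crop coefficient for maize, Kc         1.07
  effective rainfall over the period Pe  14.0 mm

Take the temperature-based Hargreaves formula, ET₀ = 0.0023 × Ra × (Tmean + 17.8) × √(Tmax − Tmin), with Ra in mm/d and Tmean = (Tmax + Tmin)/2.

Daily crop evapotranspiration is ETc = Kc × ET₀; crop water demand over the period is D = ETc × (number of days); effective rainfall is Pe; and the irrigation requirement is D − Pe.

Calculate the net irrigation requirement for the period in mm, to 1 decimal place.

Tmean = (24.7 + 17.2)/2 = 20.95 °C
ET₀ = 0.0023 × 13.71 × (20.95 + 17.8) × √7.5 = 0.0023 × 13.71 × 38.75 × 2.7386 = 3.3463 mm/d
ETc = Kc × ET₀ = 1.07 × 3.3463 = 3.5805 mm/d
Crop demand D = ETc × 7 d = 3.5805 × 7 = 25.064 mm
D − Pe = 25.064 − 14.0 = 11.064 mm

11.1 mm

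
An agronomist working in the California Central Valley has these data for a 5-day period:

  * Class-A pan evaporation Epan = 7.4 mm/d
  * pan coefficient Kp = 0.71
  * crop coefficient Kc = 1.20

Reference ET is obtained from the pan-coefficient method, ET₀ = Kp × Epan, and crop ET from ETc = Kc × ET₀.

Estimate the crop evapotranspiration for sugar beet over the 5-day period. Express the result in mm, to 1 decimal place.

31.5 mm

ET₀ = 0.71 × 7.4 = 5.2540 mm/d
ETc = Kc × ET₀ = 1.20 × 5.2540 = 6.3048 mm/d
Over 5 days: 6.3048 × 5 = 31.524 mm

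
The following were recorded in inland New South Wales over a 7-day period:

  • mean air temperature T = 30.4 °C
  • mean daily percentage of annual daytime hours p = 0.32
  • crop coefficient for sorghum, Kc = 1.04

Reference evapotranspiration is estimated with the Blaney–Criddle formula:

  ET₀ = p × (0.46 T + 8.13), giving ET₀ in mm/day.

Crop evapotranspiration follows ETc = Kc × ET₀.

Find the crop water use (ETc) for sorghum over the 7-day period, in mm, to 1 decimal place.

51.5 mm

ET₀ = 0.32 × (0.46 × 30.4 + 8.13) = 0.32 × 22.114 = 7.0765 mm/d
ETc = Kc × ET₀ = 1.04 × 7.0765 = 7.3596 mm/d
Over 7 days: 7.3596 × 7 = 51.517 mm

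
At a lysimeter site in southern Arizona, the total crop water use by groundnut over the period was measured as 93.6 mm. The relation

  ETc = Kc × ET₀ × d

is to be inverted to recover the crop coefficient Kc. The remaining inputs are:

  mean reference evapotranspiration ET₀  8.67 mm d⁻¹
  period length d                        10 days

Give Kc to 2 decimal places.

1.08

ETc = Kc × ET₀ × d  ⇒  Kc = ETc / (ET₀ × d)
Kc = 93.6 / (8.67 × 10) = 93.6 / 86.70 = 1.0796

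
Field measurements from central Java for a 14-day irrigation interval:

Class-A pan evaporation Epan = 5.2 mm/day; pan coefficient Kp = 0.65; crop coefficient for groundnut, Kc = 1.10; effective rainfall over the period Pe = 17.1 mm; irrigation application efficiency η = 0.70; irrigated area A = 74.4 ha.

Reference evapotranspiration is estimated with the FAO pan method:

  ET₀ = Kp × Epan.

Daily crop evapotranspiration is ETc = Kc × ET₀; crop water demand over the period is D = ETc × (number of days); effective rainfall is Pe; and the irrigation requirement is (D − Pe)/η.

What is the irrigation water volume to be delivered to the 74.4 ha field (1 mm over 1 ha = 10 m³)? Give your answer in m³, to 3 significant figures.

ET₀ = 0.65 × 5.2 = 3.3800 mm/d
ETc = Kc × ET₀ = 1.10 × 3.3800 = 3.7180 mm/d
Crop demand D = ETc × 14 d = 3.7180 × 14 = 52.052 mm
D − Pe = 52.052 − 17.1 = 34.952 mm
Gross irrigation = 34.952 / 0.70 = 49.931 mm
Volume = 49.931 mm × 74.4 ha × 10 = 37148.7 m³

37100 m³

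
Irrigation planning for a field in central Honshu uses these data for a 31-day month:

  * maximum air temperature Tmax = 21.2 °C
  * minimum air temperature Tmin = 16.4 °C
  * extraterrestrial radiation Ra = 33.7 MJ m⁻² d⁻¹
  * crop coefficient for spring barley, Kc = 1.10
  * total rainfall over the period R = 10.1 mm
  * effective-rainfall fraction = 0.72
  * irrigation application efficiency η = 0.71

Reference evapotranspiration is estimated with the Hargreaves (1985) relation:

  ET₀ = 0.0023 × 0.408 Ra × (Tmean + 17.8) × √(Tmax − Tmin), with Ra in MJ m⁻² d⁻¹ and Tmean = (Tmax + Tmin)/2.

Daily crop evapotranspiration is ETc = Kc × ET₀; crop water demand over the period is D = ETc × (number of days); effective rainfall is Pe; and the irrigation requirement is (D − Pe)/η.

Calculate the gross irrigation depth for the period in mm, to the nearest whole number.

112 mm

Tmean = (21.2 + 16.4)/2 = 18.80 °C
0.408 Ra = 0.408 × 33.7 = 13.7496 mm/d equivalent
ET₀ = 0.0023 × 13.7496 × (18.80 + 17.8) × √4.8 = 0.0023 × 13.7496 × 36.60 × 2.1909 = 2.5358 mm/d
ETc = Kc × ET₀ = 1.10 × 2.5358 = 2.7894 mm/d
Crop demand D = ETc × 31 d = 2.7894 × 31 = 86.471 mm
Pe = 0.72 × 10.1 = 7.272 mm
D − Pe = 86.471 − 7.272 = 79.199 mm
Gross irrigation = 79.199 / 0.71 = 111.548 mm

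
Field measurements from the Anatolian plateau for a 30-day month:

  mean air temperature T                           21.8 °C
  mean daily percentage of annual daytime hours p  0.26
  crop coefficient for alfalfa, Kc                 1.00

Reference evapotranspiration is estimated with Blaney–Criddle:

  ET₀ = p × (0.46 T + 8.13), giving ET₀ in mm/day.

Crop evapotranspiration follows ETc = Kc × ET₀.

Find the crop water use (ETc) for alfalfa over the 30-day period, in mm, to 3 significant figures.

142 mm

ET₀ = 0.26 × (0.46 × 21.8 + 8.13) = 0.26 × 18.158 = 4.7211 mm/d
ETc = Kc × ET₀ = 1.00 × 4.7211 = 4.7211 mm/d
Over 30 days: 4.7211 × 30 = 141.633 mm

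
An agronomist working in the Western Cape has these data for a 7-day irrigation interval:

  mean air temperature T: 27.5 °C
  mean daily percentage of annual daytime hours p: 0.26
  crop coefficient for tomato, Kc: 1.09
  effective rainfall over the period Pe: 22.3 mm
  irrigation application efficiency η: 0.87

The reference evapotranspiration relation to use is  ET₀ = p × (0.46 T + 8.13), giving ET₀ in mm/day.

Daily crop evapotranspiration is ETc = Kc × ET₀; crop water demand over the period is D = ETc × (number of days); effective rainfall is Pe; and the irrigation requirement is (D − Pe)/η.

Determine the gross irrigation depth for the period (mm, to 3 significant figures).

21.8 mm

ET₀ = 0.26 × (0.46 × 27.5 + 8.13) = 0.26 × 20.780 = 5.4028 mm/d
ETc = Kc × ET₀ = 1.09 × 5.4028 = 5.8891 mm/d
Crop demand D = ETc × 7 d = 5.8891 × 7 = 41.224 mm
D − Pe = 41.224 − 22.3 = 18.924 mm
Gross irrigation = 18.924 / 0.87 = 21.752 mm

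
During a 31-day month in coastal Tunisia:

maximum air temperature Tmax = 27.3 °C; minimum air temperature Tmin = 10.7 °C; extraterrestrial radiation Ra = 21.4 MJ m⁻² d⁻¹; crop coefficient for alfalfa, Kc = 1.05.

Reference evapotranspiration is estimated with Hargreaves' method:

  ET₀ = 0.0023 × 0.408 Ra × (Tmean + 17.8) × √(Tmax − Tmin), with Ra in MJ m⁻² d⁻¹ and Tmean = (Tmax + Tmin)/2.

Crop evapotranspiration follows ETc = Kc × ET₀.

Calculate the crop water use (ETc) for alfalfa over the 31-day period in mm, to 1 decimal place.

Tmean = (27.3 + 10.7)/2 = 19.00 °C
0.408 Ra = 0.408 × 21.4 = 8.7312 mm/d equivalent
ET₀ = 0.0023 × 8.7312 × (19.00 + 17.8) × √16.6 = 0.0023 × 8.7312 × 36.80 × 4.0743 = 3.0109 mm/d
ETc = Kc × ET₀ = 1.05 × 3.0109 = 3.1614 mm/d
Over 31 days: 3.1614 × 31 = 98.003 mm

98.0 mm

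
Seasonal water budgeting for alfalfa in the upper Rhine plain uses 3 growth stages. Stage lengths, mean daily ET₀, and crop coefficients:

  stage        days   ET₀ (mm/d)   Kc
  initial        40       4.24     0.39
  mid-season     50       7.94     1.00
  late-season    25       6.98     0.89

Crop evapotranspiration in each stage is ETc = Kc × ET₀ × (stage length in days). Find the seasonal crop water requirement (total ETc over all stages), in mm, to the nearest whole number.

618 mm

initial: 0.39 × 4.24 × 40 = 66.14 mm
mid-season: 1.00 × 7.94 × 50 = 397.00 mm
late-season: 0.89 × 6.98 × 25 = 155.31 mm
Seasonal total = 618.45 mm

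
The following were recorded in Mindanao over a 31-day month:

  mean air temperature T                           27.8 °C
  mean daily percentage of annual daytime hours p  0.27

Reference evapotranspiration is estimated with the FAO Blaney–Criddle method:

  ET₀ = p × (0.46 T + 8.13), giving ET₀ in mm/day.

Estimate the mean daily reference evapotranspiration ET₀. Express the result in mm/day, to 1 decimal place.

ET₀ = 0.27 × (0.46 × 27.8 + 8.13) = 0.27 × 20.918 = 5.6479 mm/d

5.6 mm/day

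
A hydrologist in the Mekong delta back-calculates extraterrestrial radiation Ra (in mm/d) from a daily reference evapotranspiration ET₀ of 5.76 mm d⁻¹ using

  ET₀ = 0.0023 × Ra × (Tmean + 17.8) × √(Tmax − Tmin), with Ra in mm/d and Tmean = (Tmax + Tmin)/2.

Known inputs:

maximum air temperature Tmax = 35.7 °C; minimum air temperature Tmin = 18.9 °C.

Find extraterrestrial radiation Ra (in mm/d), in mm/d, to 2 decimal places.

13.55 mm/d

Tmean = 27.30 °C; √ΔT = 4.0988
Ra = ET₀ / [0.0023 × (Tmean+17.8) × √ΔT] = 5.76 / (0.0023 × 45.10 × 4.0988) = 13.548 mm/d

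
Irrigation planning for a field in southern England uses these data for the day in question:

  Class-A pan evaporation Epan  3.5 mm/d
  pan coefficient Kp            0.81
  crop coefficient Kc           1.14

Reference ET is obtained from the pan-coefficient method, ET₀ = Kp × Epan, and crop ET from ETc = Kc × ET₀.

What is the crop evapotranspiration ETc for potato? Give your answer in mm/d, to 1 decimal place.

ET₀ = 0.81 × 3.5 = 2.8350 mm/d
ETc = Kc × ET₀ = 1.14 × 2.8350 = 3.2319 mm/d

3.2 mm/d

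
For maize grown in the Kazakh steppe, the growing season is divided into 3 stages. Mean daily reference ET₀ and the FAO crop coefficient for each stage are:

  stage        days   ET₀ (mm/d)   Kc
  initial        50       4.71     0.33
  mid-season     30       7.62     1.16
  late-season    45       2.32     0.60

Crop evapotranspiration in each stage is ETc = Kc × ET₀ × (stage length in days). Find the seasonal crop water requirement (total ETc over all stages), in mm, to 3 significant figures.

initial: 0.33 × 4.71 × 50 = 77.72 mm
mid-season: 1.16 × 7.62 × 30 = 265.18 mm
late-season: 0.60 × 2.32 × 45 = 62.64 mm
Seasonal total = 405.54 mm

406 mm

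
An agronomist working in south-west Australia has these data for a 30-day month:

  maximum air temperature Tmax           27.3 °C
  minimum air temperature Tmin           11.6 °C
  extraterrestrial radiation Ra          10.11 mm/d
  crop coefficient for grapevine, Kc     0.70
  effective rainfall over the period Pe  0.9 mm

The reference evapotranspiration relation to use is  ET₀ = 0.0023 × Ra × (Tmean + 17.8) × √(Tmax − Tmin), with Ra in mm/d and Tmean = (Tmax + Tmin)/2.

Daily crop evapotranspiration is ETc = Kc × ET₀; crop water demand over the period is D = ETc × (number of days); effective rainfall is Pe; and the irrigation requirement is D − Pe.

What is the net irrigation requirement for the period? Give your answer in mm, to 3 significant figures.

71.2 mm

Tmean = (27.3 + 11.6)/2 = 19.45 °C
ET₀ = 0.0023 × 10.11 × (19.45 + 17.8) × √15.7 = 0.0023 × 10.11 × 37.25 × 3.9623 = 3.4320 mm/d
ETc = Kc × ET₀ = 0.70 × 3.4320 = 2.4024 mm/d
Crop demand D = ETc × 30 d = 2.4024 × 30 = 72.072 mm
D − Pe = 72.072 − 0.9 = 71.172 mm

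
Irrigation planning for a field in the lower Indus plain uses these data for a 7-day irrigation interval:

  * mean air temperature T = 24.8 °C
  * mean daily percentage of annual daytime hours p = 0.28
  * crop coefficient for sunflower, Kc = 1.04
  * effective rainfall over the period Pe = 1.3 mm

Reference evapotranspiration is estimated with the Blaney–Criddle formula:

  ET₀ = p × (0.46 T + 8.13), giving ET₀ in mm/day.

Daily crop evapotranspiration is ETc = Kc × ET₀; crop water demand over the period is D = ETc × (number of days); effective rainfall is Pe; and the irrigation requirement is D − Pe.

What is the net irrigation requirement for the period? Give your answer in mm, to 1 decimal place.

ET₀ = 0.28 × (0.46 × 24.8 + 8.13) = 0.28 × 19.538 = 5.4706 mm/d
ETc = Kc × ET₀ = 1.04 × 5.4706 = 5.6894 mm/d
Crop demand D = ETc × 7 d = 5.6894 × 7 = 39.826 mm
D − Pe = 39.826 − 1.3 = 38.526 mm

38.5 mm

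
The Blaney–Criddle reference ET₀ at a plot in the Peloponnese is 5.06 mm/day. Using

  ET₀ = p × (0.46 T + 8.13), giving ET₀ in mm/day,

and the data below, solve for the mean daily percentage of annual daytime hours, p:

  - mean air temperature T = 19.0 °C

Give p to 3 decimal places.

0.300

p = ET₀ / (0.46 T + 8.13) = 5.06 / (0.46 × 19.0 + 8.13) = 5.06 / 16.870 = 0.2999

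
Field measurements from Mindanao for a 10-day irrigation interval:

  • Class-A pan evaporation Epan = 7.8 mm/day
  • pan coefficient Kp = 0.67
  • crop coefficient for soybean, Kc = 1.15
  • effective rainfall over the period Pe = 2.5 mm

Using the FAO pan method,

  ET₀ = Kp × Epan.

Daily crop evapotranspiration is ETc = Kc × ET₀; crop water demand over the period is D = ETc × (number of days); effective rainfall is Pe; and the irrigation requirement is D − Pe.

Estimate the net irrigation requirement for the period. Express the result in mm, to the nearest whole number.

ET₀ = 0.67 × 7.8 = 5.2260 mm/d
ETc = Kc × ET₀ = 1.15 × 5.2260 = 6.0099 mm/d
Crop demand D = ETc × 10 d = 6.0099 × 10 = 60.099 mm
D − Pe = 60.099 − 2.5 = 57.599 mm

58 mm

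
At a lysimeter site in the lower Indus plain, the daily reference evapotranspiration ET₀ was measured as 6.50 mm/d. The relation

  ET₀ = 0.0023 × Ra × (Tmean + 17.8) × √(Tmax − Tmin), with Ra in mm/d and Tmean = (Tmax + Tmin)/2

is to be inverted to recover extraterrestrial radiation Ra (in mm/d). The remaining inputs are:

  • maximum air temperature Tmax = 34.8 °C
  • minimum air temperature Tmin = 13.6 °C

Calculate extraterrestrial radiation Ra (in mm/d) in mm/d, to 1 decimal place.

14.6 mm/d

Tmean = 24.20 °C; √ΔT = 4.6043
Ra = ET₀ / [0.0023 × (Tmean+17.8) × √ΔT] = 6.50 / (0.0023 × 42.00 × 4.6043) = 14.614 mm/d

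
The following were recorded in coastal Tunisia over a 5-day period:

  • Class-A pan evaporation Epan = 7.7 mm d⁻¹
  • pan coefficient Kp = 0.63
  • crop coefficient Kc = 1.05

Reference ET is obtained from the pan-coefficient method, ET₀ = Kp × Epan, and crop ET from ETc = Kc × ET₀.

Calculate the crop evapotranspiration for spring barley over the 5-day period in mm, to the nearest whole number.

25 mm

ET₀ = 0.63 × 7.7 = 4.8510 mm/d
ETc = Kc × ET₀ = 1.05 × 4.8510 = 5.0936 mm/d
Over 5 days: 5.0936 × 5 = 25.468 mm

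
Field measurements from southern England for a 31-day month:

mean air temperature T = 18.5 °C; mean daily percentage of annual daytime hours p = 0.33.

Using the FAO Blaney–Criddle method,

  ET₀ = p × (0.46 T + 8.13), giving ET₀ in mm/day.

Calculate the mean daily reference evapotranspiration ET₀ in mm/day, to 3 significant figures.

ET₀ = 0.33 × (0.46 × 18.5 + 8.13) = 0.33 × 16.640 = 5.4912 mm/d

5.49 mm/day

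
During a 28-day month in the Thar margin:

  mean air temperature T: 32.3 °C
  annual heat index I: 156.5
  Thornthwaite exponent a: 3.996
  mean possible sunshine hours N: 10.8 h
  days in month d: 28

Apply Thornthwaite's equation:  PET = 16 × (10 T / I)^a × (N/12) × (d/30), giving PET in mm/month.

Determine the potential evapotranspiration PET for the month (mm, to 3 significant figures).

243 mm

10T/I = 10 × 32.3 / 156.5 = 2.0639
(10T/I)^a = 2.0639^3.996 = 18.0924
Uncorrected PET = 16 × 18.0924 = 289.478 mm
Correction = (N/12)(d/30) = (10.8/12)(28/30) = 0.8400
PET = 289.478 × 0.8400 = 243.162 mm/month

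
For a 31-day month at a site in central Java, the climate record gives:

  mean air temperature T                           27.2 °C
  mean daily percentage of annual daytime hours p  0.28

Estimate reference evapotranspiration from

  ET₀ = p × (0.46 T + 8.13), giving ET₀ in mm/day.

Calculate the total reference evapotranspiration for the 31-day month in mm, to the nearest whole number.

179 mm

ET₀ = 0.28 × (0.46 × 27.2 + 8.13) = 0.28 × 20.642 = 5.7798 mm/d
Monthly total = 5.7798 × 31 = 179.174 mm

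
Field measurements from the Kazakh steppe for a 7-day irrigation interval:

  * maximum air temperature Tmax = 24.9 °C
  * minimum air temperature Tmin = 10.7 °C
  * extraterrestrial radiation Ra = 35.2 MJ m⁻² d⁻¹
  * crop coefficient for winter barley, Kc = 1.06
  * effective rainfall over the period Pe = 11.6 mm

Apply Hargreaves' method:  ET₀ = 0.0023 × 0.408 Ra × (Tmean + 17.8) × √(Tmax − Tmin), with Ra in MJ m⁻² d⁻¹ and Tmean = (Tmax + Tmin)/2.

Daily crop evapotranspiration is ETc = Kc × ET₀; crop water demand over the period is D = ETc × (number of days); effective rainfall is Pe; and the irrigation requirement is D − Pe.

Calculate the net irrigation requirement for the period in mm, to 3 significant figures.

Tmean = (24.9 + 10.7)/2 = 17.80 °C
0.408 Ra = 0.408 × 35.2 = 14.3616 mm/d equivalent
ET₀ = 0.0023 × 14.3616 × (17.80 + 17.8) × √14.2 = 0.0023 × 14.3616 × 35.60 × 3.7683 = 4.4312 mm/d
ETc = Kc × ET₀ = 1.06 × 4.4312 = 4.6971 mm/d
Crop demand D = ETc × 7 d = 4.6971 × 7 = 32.880 mm
D − Pe = 32.880 − 11.6 = 21.280 mm

21.3 mm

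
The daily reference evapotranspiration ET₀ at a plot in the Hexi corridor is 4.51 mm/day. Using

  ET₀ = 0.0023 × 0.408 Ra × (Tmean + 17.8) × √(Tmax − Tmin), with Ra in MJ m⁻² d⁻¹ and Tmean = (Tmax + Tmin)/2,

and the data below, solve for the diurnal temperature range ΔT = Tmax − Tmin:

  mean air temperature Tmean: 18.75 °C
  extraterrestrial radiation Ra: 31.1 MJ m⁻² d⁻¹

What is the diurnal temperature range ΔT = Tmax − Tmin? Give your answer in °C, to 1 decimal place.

√ΔT = ET₀ / [0.0023 × 0.408 × Ra × (Tmean+17.8)] = 4.51 / (0.0023 × 12.6888 × 36.55) = 4.2281
ΔT = 4.2281² = 17.877 °C

17.9 °C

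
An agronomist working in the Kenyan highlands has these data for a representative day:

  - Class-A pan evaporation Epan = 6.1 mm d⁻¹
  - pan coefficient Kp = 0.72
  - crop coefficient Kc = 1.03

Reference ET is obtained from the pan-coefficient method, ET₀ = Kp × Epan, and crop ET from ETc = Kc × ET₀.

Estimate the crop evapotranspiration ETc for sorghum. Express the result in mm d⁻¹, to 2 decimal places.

ET₀ = 0.72 × 6.1 = 4.3920 mm/d
ETc = Kc × ET₀ = 1.03 × 4.3920 = 4.5238 mm/d

4.52 mm d⁻¹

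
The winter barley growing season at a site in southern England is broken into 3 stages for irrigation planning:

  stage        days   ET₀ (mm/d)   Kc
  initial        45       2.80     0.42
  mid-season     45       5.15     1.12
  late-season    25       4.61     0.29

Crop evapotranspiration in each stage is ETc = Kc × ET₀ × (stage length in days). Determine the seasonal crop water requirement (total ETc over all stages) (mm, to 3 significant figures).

initial: 0.42 × 2.80 × 45 = 52.92 mm
mid-season: 1.12 × 5.15 × 45 = 259.56 mm
late-season: 0.29 × 4.61 × 25 = 33.42 mm
Seasonal total = 345.90 mm

346 mm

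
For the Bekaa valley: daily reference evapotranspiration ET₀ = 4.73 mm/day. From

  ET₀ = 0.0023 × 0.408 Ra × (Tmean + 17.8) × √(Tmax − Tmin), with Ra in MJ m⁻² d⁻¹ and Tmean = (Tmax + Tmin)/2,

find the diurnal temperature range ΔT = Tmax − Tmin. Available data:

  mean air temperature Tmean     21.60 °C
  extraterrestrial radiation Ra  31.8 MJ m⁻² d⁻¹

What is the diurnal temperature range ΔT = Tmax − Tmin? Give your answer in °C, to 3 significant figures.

√ΔT = ET₀ / [0.0023 × 0.408 × Ra × (Tmean+17.8)] = 4.73 / (0.0023 × 12.9744 × 39.40) = 4.0230
ΔT = 4.0230² = 16.185 °C

16.2 °C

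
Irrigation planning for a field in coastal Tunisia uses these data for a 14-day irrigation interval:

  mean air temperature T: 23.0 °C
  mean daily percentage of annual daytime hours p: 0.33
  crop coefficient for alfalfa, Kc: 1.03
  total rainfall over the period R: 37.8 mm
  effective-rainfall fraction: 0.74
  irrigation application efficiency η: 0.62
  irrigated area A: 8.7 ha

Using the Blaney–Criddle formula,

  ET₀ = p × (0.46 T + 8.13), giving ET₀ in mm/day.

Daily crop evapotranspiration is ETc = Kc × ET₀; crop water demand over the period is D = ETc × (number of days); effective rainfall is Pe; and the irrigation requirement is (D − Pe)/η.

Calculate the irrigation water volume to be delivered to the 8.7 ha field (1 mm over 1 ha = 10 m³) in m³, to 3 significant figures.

ET₀ = 0.33 × (0.46 × 23.0 + 8.13) = 0.33 × 18.710 = 6.1743 mm/d
ETc = Kc × ET₀ = 1.03 × 6.1743 = 6.3595 mm/d
Crop demand D = ETc × 14 d = 6.3595 × 14 = 89.033 mm
Pe = 0.74 × 37.8 = 27.972 mm
D − Pe = 89.033 − 27.972 = 61.061 mm
Gross irrigation = 61.061 / 0.62 = 98.485 mm
Volume = 98.485 mm × 8.7 ha × 10 = 8568.2 m³

8570 m³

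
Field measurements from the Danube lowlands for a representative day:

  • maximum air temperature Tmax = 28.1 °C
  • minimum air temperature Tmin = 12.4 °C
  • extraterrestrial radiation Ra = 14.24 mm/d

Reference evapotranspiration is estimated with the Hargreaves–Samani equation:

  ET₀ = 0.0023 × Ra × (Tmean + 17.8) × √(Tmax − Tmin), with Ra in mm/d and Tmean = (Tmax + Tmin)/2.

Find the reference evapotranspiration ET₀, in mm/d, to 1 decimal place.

4.9 mm/d

Tmean = (28.1 + 12.4)/2 = 20.25 °C
ET₀ = 0.0023 × 14.24 × (20.25 + 17.8) × √15.7 = 0.0023 × 14.24 × 38.05 × 3.9623 = 4.9379 mm/d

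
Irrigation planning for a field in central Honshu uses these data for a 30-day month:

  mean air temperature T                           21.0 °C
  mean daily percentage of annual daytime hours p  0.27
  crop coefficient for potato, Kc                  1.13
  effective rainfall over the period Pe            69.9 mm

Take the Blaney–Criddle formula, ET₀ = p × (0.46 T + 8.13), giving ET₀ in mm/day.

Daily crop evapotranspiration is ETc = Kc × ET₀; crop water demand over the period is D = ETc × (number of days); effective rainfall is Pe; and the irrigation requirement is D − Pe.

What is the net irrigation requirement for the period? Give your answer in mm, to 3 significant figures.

92.9 mm

ET₀ = 0.27 × (0.46 × 21.0 + 8.13) = 0.27 × 17.790 = 4.8033 mm/d
ETc = Kc × ET₀ = 1.13 × 4.8033 = 5.4277 mm/d
Crop demand D = ETc × 30 d = 5.4277 × 30 = 162.831 mm
D − Pe = 162.831 − 69.9 = 92.931 mm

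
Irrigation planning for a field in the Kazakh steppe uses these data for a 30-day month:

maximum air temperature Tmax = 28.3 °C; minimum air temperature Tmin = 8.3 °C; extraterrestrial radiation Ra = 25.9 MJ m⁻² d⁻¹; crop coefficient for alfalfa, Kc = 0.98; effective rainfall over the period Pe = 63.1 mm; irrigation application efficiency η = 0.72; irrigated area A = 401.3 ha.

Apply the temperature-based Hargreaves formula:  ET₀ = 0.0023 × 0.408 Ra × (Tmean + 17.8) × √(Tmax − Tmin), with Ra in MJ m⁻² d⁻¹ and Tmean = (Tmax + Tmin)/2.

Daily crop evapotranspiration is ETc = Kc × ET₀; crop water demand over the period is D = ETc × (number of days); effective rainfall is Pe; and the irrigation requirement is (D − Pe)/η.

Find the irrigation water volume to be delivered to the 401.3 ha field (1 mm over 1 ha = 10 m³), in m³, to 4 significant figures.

291300 m³

Tmean = (28.3 + 8.3)/2 = 18.30 °C
0.408 Ra = 0.408 × 25.9 = 10.5672 mm/d equivalent
ET₀ = 0.0023 × 10.5672 × (18.30 + 17.8) × √20.0 = 0.0023 × 10.5672 × 36.10 × 4.4721 = 3.9238 mm/d
ETc = Kc × ET₀ = 0.98 × 3.9238 = 3.8453 mm/d
Crop demand D = ETc × 30 d = 3.8453 × 30 = 115.359 mm
D − Pe = 115.359 − 63.1 = 52.259 mm
Gross irrigation = 52.259 / 0.72 = 72.582 mm
Volume = 72.582 mm × 401.3 ha × 10 = 291271.6 m³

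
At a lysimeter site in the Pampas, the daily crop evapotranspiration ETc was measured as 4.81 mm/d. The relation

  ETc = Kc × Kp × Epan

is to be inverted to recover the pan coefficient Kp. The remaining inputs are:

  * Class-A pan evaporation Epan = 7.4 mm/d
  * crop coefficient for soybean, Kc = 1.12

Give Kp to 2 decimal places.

0.58

ETc = Kc × Kp × Epan  ⇒  Kp = ETc / (Kc × Epan)
Kp = 4.81 / (1.12 × 7.4) = 4.81 / 8.288 = 0.5804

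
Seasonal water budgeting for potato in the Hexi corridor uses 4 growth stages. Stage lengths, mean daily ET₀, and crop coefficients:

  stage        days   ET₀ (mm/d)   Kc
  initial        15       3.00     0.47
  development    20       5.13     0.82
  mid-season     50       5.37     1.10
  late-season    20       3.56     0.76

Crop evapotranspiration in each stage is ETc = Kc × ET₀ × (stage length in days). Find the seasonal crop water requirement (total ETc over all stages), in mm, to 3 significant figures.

initial: 0.47 × 3.00 × 15 = 21.15 mm
development: 0.82 × 5.13 × 20 = 84.13 mm
mid-season: 1.10 × 5.37 × 50 = 295.35 mm
late-season: 0.76 × 3.56 × 20 = 54.11 mm
Seasonal total = 454.74 mm

455 mm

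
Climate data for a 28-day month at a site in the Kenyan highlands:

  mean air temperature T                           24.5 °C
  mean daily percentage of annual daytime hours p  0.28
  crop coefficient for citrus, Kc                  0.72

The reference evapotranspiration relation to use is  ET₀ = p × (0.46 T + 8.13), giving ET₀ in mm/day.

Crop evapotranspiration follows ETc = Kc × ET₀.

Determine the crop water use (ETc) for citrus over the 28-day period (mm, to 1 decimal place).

ET₀ = 0.28 × (0.46 × 24.5 + 8.13) = 0.28 × 19.400 = 5.4320 mm/d
ETc = Kc × ET₀ = 0.72 × 5.4320 = 3.9110 mm/d
Over 28 days: 3.9110 × 28 = 109.508 mm

109.5 mm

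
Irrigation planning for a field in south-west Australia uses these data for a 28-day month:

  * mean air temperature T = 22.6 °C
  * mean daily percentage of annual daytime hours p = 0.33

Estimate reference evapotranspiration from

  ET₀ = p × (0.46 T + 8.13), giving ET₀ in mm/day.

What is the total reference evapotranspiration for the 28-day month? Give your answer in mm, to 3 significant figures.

171 mm

ET₀ = 0.33 × (0.46 × 22.6 + 8.13) = 0.33 × 18.526 = 6.1136 mm/d
Monthly total = 6.1136 × 28 = 171.181 mm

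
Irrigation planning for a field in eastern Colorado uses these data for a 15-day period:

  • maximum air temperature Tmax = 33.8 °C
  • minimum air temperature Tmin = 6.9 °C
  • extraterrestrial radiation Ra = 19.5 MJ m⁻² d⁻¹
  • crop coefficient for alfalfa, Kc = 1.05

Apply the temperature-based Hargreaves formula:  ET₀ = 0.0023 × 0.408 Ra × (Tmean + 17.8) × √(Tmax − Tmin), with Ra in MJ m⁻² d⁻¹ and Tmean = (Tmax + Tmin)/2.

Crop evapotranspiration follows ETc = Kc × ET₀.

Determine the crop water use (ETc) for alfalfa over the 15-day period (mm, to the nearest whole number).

Tmean = (33.8 + 6.9)/2 = 20.35 °C
0.408 Ra = 0.408 × 19.5 = 7.9560 mm/d equivalent
ET₀ = 0.0023 × 7.9560 × (20.35 + 17.8) × √26.9 = 0.0023 × 7.9560 × 38.15 × 5.1865 = 3.6207 mm/d
ETc = Kc × ET₀ = 1.05 × 3.6207 = 3.8017 mm/d
Over 15 days: 3.8017 × 15 = 57.026 mm

57 mm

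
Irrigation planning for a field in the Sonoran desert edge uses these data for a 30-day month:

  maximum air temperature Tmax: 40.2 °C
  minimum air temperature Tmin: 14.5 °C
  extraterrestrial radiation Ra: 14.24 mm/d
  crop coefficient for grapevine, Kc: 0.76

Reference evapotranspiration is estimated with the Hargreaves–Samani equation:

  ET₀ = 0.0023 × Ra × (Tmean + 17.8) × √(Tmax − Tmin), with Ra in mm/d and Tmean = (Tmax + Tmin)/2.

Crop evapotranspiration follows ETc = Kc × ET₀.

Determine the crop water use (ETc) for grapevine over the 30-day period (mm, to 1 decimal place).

170.9 mm

Tmean = (40.2 + 14.5)/2 = 27.35 °C
ET₀ = 0.0023 × 14.24 × (27.35 + 17.8) × √25.7 = 0.0023 × 14.24 × 45.15 × 5.0695 = 7.4965 mm/d
ETc = Kc × ET₀ = 0.76 × 7.4965 = 5.6973 mm/d
Over 30 days: 5.6973 × 30 = 170.919 mm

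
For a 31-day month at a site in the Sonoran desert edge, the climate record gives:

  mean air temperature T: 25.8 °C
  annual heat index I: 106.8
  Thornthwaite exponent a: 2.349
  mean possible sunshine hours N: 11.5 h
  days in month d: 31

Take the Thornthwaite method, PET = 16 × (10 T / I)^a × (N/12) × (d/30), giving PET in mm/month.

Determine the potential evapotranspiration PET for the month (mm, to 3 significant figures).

10T/I = 10 × 25.8 / 106.8 = 2.4157
(10T/I)^a = 2.4157^2.349 = 7.9390
Uncorrected PET = 16 × 7.9390 = 127.024 mm
Correction = (N/12)(d/30) = (11.5/12)(31/30) = 0.9903
PET = 127.024 × 0.9903 = 125.792 mm/month

126 mm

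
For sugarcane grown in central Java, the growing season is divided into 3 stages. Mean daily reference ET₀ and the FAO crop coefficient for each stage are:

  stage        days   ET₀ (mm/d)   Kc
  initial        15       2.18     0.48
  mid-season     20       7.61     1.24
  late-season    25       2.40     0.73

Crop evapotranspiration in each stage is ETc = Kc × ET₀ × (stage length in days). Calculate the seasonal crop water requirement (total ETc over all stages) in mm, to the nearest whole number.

initial: 0.48 × 2.18 × 15 = 15.70 mm
mid-season: 1.24 × 7.61 × 20 = 188.73 mm
late-season: 0.73 × 2.40 × 25 = 43.80 mm
Seasonal total = 248.23 mm

248 mm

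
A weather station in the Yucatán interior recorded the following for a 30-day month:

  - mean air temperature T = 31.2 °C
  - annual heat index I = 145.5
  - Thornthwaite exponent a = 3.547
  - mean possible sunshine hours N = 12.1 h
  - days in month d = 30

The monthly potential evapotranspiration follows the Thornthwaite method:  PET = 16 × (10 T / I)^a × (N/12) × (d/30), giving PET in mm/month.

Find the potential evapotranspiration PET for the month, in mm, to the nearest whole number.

241 mm

10T/I = 10 × 31.2 / 145.5 = 2.1443
(10T/I)^a = 2.1443^3.547 = 14.9648
Uncorrected PET = 16 × 14.9648 = 239.437 mm
Correction = (N/12)(d/30) = (12.1/12)(30/30) = 1.0083
PET = 239.437 × 1.0083 = 241.424 mm/month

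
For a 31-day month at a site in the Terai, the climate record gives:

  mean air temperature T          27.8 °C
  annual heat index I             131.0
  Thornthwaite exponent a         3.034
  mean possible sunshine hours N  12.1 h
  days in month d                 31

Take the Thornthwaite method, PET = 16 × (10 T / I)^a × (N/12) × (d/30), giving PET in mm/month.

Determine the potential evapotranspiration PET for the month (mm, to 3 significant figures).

163 mm

10T/I = 10 × 27.8 / 131.0 = 2.1221
(10T/I)^a = 2.1221^3.034 = 9.8041
Uncorrected PET = 16 × 9.8041 = 156.866 mm
Correction = (N/12)(d/30) = (12.1/12)(31/30) = 1.0419
PET = 156.866 × 1.0419 = 163.439 mm/month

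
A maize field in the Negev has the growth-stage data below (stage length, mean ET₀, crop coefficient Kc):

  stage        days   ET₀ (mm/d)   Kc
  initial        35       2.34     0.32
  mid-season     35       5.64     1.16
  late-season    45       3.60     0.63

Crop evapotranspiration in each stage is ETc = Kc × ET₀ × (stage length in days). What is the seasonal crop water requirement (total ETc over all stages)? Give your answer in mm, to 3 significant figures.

initial: 0.32 × 2.34 × 35 = 26.21 mm
mid-season: 1.16 × 5.64 × 35 = 228.98 mm
late-season: 0.63 × 3.60 × 45 = 102.06 mm
Seasonal total = 357.25 mm

357 mm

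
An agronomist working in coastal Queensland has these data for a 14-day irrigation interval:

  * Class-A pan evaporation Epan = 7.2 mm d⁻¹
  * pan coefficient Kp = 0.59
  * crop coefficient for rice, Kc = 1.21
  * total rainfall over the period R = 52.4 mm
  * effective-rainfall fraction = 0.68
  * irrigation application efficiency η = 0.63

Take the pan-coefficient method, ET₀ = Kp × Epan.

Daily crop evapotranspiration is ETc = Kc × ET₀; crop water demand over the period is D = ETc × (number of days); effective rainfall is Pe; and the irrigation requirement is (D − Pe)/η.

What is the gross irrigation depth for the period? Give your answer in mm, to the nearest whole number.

58 mm

ET₀ = 0.59 × 7.2 = 4.2480 mm/d
ETc = Kc × ET₀ = 1.21 × 4.2480 = 5.1401 mm/d
Crop demand D = ETc × 14 d = 5.1401 × 14 = 71.961 mm
Pe = 0.68 × 52.4 = 35.632 mm
D − Pe = 71.961 − 35.632 = 36.329 mm
Gross irrigation = 36.329 / 0.63 = 57.665 mm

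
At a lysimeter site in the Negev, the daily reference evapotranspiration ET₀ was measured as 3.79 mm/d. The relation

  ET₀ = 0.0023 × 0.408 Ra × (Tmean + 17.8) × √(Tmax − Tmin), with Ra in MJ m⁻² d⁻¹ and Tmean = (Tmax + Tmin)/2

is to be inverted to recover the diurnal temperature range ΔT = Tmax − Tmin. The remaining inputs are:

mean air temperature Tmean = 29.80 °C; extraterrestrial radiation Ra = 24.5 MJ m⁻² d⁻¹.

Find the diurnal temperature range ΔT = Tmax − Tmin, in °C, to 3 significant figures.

√ΔT = ET₀ / [0.0023 × 0.408 × Ra × (Tmean+17.8)] = 3.79 / (0.0023 × 9.9960 × 47.60) = 3.4632
ΔT = 3.4632² = 11.994 °C

12.0 °C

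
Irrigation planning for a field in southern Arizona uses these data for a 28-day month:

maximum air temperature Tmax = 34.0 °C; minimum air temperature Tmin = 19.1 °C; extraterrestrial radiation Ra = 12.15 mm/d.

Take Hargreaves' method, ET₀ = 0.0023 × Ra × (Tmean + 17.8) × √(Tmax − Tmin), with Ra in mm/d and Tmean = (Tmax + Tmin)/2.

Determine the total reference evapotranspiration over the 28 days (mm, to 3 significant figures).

Tmean = (34.0 + 19.1)/2 = 26.55 °C
ET₀ = 0.0023 × 12.15 × (26.55 + 17.8) × √14.9 = 0.0023 × 12.15 × 44.35 × 3.8601 = 4.7841 mm/d
Over 28 days: 4.7841 × 28 = 133.955 mm

134 mm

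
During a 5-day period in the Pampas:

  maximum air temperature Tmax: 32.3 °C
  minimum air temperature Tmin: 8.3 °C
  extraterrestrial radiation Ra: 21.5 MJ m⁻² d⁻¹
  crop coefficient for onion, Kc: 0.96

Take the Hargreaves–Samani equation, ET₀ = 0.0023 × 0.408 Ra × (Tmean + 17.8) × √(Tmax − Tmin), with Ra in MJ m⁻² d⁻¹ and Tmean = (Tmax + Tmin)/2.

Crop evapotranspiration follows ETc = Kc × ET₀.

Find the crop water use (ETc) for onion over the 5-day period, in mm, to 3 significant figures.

18.1 mm

Tmean = (32.3 + 8.3)/2 = 20.30 °C
0.408 Ra = 0.408 × 21.5 = 8.7720 mm/d equivalent
ET₀ = 0.0023 × 8.7720 × (20.30 + 17.8) × √24.0 = 0.0023 × 8.7720 × 38.10 × 4.8990 = 3.7658 mm/d
ETc = Kc × ET₀ = 0.96 × 3.7658 = 3.6152 mm/d
Over 5 days: 3.6152 × 5 = 18.076 mm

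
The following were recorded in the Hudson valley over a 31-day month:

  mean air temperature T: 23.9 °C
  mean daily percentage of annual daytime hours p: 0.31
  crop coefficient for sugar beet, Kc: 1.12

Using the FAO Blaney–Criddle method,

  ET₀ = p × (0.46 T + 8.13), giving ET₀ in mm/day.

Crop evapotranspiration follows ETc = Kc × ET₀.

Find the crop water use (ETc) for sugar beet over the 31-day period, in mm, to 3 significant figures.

ET₀ = 0.31 × (0.46 × 23.9 + 8.13) = 0.31 × 19.124 = 5.9284 mm/d
ETc = Kc × ET₀ = 1.12 × 5.9284 = 6.6398 mm/d
Over 31 days: 6.6398 × 31 = 205.834 mm

206 mm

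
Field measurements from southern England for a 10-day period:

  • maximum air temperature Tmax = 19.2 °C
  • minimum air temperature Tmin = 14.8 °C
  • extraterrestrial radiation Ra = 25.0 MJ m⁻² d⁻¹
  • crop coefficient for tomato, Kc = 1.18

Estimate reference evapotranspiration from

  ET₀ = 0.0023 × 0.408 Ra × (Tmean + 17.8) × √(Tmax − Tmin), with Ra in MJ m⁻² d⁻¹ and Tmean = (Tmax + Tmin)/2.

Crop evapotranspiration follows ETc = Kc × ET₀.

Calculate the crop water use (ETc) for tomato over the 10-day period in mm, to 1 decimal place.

Tmean = (19.2 + 14.8)/2 = 17.00 °C
0.408 Ra = 0.408 × 25.0 = 10.2000 mm/d equivalent
ET₀ = 0.0023 × 10.2000 × (17.00 + 17.8) × √4.4 = 0.0023 × 10.2000 × 34.80 × 2.0976 = 1.7125 mm/d
ETc = Kc × ET₀ = 1.18 × 1.7125 = 2.0208 mm/d
Over 10 days: 2.0208 × 10 = 20.208 mm

20.2 mm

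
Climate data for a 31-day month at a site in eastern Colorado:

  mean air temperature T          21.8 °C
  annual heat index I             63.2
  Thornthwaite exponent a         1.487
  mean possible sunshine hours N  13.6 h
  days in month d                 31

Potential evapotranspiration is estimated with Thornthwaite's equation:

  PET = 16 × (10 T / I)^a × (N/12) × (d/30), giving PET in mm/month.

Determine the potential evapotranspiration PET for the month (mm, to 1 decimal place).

10T/I = 10 × 21.8 / 63.2 = 3.4494
(10T/I)^a = 3.4494^1.487 = 6.3041
Uncorrected PET = 16 × 6.3041 = 100.866 mm
Correction = (N/12)(d/30) = (13.6/12)(31/30) = 1.1711
PET = 100.866 × 1.1711 = 118.124 mm/month

118.1 mm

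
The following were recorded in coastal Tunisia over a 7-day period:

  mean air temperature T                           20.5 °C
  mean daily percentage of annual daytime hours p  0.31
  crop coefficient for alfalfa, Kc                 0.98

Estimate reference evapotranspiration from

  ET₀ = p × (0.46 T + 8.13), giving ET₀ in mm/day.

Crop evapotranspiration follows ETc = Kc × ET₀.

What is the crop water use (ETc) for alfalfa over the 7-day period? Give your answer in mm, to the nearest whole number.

37 mm

ET₀ = 0.31 × (0.46 × 20.5 + 8.13) = 0.31 × 17.560 = 5.4436 mm/d
ETc = Kc × ET₀ = 0.98 × 5.4436 = 5.3347 mm/d
Over 7 days: 5.3347 × 7 = 37.343 mm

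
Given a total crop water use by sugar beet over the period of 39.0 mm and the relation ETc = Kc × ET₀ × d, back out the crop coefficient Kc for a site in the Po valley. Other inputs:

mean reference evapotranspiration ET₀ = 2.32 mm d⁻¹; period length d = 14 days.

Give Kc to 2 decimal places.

1.20

ETc = Kc × ET₀ × d  ⇒  Kc = ETc / (ET₀ × d)
Kc = 39.0 / (2.32 × 14) = 39.0 / 32.48 = 1.2007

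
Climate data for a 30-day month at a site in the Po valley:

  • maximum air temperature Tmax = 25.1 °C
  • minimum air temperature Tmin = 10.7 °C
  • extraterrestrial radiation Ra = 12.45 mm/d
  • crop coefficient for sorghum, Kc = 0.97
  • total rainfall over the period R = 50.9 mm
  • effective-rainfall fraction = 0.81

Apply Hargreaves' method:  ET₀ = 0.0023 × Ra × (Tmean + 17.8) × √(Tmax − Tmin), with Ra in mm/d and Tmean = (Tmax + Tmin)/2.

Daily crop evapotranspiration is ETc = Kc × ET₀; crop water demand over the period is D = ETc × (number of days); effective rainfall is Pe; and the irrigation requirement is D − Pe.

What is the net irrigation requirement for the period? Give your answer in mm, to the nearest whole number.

72 mm

Tmean = (25.1 + 10.7)/2 = 17.90 °C
ET₀ = 0.0023 × 12.45 × (17.90 + 17.8) × √14.4 = 0.0023 × 12.45 × 35.70 × 3.7947 = 3.8792 mm/d
ETc = Kc × ET₀ = 0.97 × 3.8792 = 3.7628 mm/d
Crop demand D = ETc × 30 d = 3.7628 × 30 = 112.884 mm
Pe = 0.81 × 50.9 = 41.229 mm
D − Pe = 112.884 − 41.229 = 71.655 mm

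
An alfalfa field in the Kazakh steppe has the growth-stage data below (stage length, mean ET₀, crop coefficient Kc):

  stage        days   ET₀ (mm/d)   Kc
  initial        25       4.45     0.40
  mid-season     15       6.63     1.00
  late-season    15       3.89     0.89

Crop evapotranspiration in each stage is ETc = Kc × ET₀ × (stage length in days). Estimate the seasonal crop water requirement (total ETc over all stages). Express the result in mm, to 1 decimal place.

initial: 0.40 × 4.45 × 25 = 44.50 mm
mid-season: 1.00 × 6.63 × 15 = 99.45 mm
late-season: 0.89 × 3.89 × 15 = 51.93 mm
Seasonal total = 195.88 mm

195.9 mm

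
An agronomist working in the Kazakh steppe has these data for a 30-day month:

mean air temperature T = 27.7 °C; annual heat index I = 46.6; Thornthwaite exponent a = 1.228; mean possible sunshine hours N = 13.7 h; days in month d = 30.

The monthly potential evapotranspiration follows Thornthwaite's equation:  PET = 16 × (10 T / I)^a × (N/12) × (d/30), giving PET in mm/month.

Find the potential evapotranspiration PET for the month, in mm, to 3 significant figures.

163 mm

10T/I = 10 × 27.7 / 46.6 = 5.9442
(10T/I)^a = 5.9442^1.228 = 8.9246
Uncorrected PET = 16 × 8.9246 = 142.794 mm
Correction = (N/12)(d/30) = (13.7/12)(30/30) = 1.1417
PET = 142.794 × 1.1417 = 163.028 mm/month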